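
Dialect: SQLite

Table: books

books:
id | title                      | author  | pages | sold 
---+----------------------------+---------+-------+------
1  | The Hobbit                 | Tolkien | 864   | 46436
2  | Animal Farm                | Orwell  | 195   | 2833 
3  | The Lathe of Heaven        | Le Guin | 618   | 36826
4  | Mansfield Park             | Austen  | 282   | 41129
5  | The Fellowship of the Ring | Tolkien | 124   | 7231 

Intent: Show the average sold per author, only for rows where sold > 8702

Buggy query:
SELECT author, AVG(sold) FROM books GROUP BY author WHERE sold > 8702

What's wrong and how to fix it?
Bug: Row-level WHERE must come before GROUP BY in the clause order

Fix: Move the WHERE clause before GROUP BY

Corrected query:
SELECT author, AVG(sold) FROM books WHERE sold > 8702 GROUP BY author

Result:
author  | AVG(sold)
--------+----------
Austen  | 41129    
Le Guin | 36826    
Tolkien | 46436    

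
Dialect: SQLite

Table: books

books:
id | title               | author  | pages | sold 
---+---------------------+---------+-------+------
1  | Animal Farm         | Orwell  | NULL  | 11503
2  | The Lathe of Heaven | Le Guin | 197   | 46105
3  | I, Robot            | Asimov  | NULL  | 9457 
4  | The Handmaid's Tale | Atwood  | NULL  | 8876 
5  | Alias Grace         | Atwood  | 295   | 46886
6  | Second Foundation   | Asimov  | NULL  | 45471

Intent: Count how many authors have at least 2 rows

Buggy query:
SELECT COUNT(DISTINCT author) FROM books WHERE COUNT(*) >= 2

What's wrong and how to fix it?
Bug: COUNT(*) cannot appear in WHERE; the per-group count doesn't exist yet

Fix: Use a subquery that GROUPs and filters with HAVING, then count its rows

Corrected query:
SELECT COUNT(*) FROM (SELECT author FROM books GROUP BY author HAVING COUNT(*) >= 2)

Result:
COUNT(*)
--------
2       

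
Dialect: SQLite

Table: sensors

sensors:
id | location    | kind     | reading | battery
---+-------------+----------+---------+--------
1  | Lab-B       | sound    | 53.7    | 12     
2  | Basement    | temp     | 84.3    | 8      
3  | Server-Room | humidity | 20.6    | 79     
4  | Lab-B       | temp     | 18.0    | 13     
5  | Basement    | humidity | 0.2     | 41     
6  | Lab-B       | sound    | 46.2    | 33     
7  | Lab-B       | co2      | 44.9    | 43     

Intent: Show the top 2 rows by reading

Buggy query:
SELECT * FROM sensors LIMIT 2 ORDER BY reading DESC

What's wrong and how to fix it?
Bug: LIMIT must come after ORDER BY

Fix: Sort with ORDER BY, then apply LIMIT

Corrected query:
SELECT * FROM sensors ORDER BY reading DESC LIMIT 2

Result:
id | location | kind  | reading | battery
---+----------+-------+---------+--------
2  | Basement | temp  | 84.3    | 8      
1  | Lab-B    | sound | 53.7    | 12     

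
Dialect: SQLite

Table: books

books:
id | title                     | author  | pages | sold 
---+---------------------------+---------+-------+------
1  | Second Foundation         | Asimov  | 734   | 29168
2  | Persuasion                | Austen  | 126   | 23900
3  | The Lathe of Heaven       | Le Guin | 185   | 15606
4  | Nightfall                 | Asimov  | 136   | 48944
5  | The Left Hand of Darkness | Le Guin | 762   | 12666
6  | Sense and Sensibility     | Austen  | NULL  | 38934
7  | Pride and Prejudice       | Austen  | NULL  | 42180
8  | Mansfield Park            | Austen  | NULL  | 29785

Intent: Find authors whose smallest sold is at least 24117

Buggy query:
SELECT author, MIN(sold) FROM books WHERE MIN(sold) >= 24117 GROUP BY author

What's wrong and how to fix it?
Bug: Aggregates like MIN are computed per group after WHERE runs

Fix: Replace WHERE with HAVING after the GROUP BY

Corrected query:
SELECT author, MIN(sold) FROM books GROUP BY author HAVING MIN(sold) >= 24117

Result:
author | MIN(sold)
-------+----------
Asimov | 29168    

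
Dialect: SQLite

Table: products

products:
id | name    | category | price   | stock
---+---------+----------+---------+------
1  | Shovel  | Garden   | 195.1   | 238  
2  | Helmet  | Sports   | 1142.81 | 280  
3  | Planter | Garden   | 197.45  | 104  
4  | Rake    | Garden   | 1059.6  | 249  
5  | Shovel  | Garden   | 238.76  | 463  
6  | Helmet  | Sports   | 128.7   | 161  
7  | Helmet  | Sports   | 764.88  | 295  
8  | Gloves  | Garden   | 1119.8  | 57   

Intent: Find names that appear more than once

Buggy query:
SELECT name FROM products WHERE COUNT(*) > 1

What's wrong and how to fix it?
Bug: COUNT(*) is an aggregate and cannot be used in WHERE

Fix: Group first, then use HAVING for the count condition

Corrected query:
SELECT name FROM products GROUP BY name HAVING COUNT(*) > 1

Result:
name  
------
Helmet
Shovel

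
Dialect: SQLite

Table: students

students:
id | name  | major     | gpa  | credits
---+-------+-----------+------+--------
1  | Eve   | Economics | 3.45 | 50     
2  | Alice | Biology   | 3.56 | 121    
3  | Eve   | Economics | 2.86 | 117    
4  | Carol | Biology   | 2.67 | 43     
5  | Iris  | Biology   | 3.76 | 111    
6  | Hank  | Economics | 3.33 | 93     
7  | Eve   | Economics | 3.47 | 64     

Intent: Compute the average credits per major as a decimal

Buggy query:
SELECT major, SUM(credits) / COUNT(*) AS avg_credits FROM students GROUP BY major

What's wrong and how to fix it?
Bug: SUM(credits) and COUNT(*) are both integers; the division truncates the fractional part

Fix: Cast one side to REAL so the division keeps the fractional part

Corrected query:
SELECT major, SUM(credits) * 1.0 / COUNT(*) AS avg_credits FROM students GROUP BY major

Result:
major     | avg_credits
----------+------------
Biology   | 91.666667  
Economics | 81         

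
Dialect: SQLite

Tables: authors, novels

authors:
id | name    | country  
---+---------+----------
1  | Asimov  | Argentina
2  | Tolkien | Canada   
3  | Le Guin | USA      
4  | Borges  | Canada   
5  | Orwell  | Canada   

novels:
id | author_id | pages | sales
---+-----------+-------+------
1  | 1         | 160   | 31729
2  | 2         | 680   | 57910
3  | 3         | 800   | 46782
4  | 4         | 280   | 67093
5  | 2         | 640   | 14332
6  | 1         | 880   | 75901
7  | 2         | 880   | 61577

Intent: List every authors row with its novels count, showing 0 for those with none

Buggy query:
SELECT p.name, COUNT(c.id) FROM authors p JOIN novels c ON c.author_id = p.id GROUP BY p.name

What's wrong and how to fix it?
Bug: INNER JOIN drops authors rows that have no matching novels rows

Fix: Switch to LEFT JOIN to retain unmatched parent rows

Corrected query:
SELECT p.name, COUNT(c.id) FROM authors p LEFT JOIN novels c ON c.author_id = p.id GROUP BY p.name

Result:
name    | COUNT(c.id)
--------+------------
Asimov  | 2          
Borges  | 1          
Le Guin | 1          
Orwell  | 0          
Tolkien | 3          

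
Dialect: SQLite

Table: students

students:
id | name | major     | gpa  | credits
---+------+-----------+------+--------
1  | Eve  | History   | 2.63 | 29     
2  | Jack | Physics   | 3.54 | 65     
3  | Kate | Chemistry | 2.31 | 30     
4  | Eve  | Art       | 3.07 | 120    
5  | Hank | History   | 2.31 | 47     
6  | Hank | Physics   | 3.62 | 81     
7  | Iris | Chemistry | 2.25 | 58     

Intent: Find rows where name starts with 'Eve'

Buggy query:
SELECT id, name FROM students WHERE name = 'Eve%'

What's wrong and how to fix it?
Bug: Wildcards only work with LIKE; '=' treats '%' as a literal character

Fix: Replace '=' with LIKE so 'Eve%' is treated as a pattern

Corrected query:
SELECT id, name FROM students WHERE name LIKE 'Eve%'

Result:
id | name
---+-----
1  | Eve 
4  | Eve 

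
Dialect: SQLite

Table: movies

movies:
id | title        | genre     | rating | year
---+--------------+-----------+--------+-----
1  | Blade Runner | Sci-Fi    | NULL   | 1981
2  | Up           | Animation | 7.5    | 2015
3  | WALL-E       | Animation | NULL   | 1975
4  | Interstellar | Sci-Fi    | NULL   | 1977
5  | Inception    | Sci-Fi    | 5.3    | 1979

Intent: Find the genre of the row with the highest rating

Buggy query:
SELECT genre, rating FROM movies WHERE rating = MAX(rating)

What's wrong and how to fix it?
Bug: MAX(rating) is an aggregate and cannot be used directly in WHERE

Fix: Use a subquery: WHERE rating = (SELECT MAX(rating) FROM movies)

Corrected query:
SELECT genre, rating FROM movies WHERE rating = (SELECT MAX(rating) FROM movies)

Result:
genre     | rating
----------+-------
Animation | 7.5   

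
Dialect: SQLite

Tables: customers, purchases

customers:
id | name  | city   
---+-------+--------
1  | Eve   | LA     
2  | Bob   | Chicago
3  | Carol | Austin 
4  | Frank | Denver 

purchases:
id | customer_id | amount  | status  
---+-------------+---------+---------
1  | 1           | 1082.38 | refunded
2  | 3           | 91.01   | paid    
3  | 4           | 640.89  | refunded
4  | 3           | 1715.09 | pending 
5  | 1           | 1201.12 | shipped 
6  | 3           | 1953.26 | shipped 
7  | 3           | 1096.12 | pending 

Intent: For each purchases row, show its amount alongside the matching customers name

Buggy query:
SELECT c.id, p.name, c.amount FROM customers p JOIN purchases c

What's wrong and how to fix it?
Bug: Missing join condition: each purchases row is matched to all customers rows instead of just its own

Fix: Add ON c.customer_id = p.id to the JOIN

Corrected query:
SELECT c.id, p.name, c.amount FROM customers p JOIN purchases c ON c.customer_id = p.id

Result:
id | name  | amount 
---+-------+--------
1  | Eve   | 1082.38
2  | Carol | 91.01  
3  | Frank | 640.89 
4  | Carol | 1715.09
5  | Eve   | 1201.12
6  | Carol | 1953.26
7  | Carol | 1096.12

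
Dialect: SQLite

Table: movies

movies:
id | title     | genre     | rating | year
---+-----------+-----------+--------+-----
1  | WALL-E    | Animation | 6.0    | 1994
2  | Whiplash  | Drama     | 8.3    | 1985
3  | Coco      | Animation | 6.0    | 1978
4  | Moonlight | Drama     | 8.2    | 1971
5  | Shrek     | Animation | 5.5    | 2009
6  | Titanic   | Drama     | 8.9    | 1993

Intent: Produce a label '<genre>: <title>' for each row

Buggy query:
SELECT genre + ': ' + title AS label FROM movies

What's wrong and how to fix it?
Bug: '+' is numeric addition; on text columns SQLite converts them to 0 instead of concatenating

Fix: Replace + with || to concatenate text

Corrected query:
SELECT genre || ': ' || title AS label FROM movies

Result:
label            
-----------------
Animation: WALL-E
Drama: Whiplash  
Animation: Coco  
Drama: Moonlight 
Animation: Shrek 
Drama: Titanic   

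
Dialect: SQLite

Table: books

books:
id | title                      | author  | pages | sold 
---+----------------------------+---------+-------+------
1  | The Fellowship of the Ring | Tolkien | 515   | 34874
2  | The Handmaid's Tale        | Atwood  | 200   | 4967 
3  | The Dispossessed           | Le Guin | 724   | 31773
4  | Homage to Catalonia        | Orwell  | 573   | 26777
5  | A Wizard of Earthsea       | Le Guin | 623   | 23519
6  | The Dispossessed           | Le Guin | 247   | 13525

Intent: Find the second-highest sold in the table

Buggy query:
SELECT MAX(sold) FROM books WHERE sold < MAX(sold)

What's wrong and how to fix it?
Bug: MAX(sold) on the right of the comparison is an aggregate-in-WHERE error

Fix: Compute the overall MAX in a subquery, then take MAX of rows below it

Corrected query:
SELECT MAX(sold) FROM books WHERE sold < (SELECT MAX(sold) FROM books)

Result:
MAX(sold)
---------
31773    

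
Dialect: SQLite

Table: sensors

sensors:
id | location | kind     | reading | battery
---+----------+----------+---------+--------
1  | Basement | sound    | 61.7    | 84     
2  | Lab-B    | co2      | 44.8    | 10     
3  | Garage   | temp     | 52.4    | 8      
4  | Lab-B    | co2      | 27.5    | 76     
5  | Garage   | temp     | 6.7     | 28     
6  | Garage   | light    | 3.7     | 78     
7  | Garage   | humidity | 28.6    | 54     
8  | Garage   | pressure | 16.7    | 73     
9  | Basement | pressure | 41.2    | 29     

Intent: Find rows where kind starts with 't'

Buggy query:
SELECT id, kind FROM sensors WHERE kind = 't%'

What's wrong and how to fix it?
Bug: '=' compares the literal string including the % character; pattern matching needs LIKE

Fix: Replace '=' with LIKE so 't%' is treated as a pattern

Corrected query:
SELECT id, kind FROM sensors WHERE kind LIKE 't%'

Result:
id | kind
---+-----
3  | temp
5  | temp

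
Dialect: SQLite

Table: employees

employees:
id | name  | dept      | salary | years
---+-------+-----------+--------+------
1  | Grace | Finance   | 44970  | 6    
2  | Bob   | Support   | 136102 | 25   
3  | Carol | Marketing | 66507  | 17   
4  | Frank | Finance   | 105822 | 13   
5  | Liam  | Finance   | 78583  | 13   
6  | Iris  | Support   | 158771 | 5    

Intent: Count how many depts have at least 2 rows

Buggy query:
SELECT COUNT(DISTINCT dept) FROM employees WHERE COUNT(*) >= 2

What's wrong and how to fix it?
Bug: COUNT(*) cannot appear in WHERE; the per-group count doesn't exist yet

Fix: Group first with HAVING COUNT(*) >= 2, then COUNT the resulting groups

Corrected query:
SELECT COUNT(*) FROM (SELECT dept FROM employees GROUP BY dept HAVING COUNT(*) >= 2)

Result:
COUNT(*)
--------
2       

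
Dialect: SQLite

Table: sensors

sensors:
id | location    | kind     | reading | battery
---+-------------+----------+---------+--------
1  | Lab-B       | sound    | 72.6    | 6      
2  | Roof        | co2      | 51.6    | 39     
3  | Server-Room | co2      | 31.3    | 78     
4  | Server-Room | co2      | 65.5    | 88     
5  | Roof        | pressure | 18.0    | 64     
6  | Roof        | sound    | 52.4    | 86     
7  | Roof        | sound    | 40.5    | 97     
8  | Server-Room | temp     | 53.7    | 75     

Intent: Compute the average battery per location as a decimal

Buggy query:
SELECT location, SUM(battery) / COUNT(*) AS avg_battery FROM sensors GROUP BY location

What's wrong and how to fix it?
Bug: SUM(battery) and COUNT(*) are both integers; the division truncates the fractional part

Fix: Cast one side to REAL so the division keeps the fractional part

Corrected query:
SELECT location, SUM(battery) * 1.0 / COUNT(*) AS avg_battery FROM sensors GROUP BY location

Result:
location    | avg_battery
------------+------------
Lab-B       | 6          
Roof        | 71.5       
Server-Room | 80.333333  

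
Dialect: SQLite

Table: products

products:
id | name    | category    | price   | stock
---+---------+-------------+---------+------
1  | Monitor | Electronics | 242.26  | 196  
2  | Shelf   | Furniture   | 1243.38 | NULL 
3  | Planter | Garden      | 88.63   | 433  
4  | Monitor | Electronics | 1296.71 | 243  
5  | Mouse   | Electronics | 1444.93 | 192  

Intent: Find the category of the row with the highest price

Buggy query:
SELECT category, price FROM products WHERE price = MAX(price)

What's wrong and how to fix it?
Bug: WHERE is evaluated per row; an aggregate over the whole table isn't defined there

Fix: Use a subquery: WHERE price = (SELECT MAX(price) FROM products)

Corrected query:
SELECT category, price FROM products WHERE price = (SELECT MAX(price) FROM products)

Result:
category    | price  
------------+--------
Electronics | 1444.93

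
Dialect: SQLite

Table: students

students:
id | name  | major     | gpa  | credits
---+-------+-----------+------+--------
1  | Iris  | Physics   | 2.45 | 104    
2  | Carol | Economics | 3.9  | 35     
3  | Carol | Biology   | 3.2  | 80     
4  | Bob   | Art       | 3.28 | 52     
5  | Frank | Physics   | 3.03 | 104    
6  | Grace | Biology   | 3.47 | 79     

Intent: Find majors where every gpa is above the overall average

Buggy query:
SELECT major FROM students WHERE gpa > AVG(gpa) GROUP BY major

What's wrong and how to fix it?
Bug: WHERE evaluates per row before aggregation, so AVG() is unavailable

Fix: Compute the overall average in a scalar subquery and compare each group's MIN against it in HAVING

Corrected query:
SELECT major FROM students GROUP BY major HAVING MIN(gpa) > (SELECT AVG(gpa) FROM students)

Result:
major    
---------
Art      
Economics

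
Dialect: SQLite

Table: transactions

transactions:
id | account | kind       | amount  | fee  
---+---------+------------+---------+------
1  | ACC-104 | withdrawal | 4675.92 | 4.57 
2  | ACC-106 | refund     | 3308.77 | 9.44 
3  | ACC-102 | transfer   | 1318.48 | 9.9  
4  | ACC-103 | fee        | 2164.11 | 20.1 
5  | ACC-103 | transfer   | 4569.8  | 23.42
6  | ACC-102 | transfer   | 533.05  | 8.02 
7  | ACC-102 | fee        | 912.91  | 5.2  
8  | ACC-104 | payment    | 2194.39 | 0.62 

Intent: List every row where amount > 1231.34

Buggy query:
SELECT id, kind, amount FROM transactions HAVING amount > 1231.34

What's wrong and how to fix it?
Bug: HAVING filters the output of aggregation, but this query has no GROUP BY and no aggregate functions, so SQLite rejects it (HAVING clause on a non-aggregate query); the condition here is per row

Fix: Replace HAVING with WHERE since the condition applies to individual rows

Corrected query:
SELECT id, kind, amount FROM transactions WHERE amount > 1231.34

Result:
id | kind       | amount 
---+------------+--------
1  | withdrawal | 4675.92
2  | refund     | 3308.77
3  | transfer   | 1318.48
4  | fee        | 2164.11
5  | transfer   | 4569.8 
8  | payment    | 2194.39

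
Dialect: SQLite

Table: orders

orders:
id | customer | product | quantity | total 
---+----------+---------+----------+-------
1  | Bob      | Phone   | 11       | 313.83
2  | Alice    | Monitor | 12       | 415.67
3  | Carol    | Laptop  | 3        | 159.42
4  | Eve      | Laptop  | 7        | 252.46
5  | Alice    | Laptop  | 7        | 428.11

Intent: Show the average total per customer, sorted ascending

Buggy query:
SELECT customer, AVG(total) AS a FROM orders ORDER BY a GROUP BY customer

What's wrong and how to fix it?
Bug: GROUP BY must precede ORDER BY

Fix: Reorder: SELECT … FROM … GROUP BY … ORDER BY …

Corrected query:
SELECT customer, AVG(total) AS a FROM orders GROUP BY customer ORDER BY a

Result:
customer | a     
---------+-------
Carol    | 159.42
Eve      | 252.46
Bob      | 313.83
Alice    | 421.89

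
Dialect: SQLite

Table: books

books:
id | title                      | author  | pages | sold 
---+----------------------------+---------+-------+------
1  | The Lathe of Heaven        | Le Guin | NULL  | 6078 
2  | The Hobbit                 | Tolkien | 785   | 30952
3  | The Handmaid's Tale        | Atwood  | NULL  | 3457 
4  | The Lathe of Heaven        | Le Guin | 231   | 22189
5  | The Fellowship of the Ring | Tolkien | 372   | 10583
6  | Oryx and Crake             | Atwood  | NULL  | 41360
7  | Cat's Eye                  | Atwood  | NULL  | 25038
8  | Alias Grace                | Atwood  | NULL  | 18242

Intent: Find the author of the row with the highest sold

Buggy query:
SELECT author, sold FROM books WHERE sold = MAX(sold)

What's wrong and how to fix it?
Bug: WHERE is evaluated per row; an aggregate over the whole table isn't defined there

Fix: Wrap MAX in a scalar subquery so WHERE compares against a single value

Corrected query:
SELECT author, sold FROM books WHERE sold = (SELECT MAX(sold) FROM books)

Result:
author | sold 
-------+------
Atwood | 41360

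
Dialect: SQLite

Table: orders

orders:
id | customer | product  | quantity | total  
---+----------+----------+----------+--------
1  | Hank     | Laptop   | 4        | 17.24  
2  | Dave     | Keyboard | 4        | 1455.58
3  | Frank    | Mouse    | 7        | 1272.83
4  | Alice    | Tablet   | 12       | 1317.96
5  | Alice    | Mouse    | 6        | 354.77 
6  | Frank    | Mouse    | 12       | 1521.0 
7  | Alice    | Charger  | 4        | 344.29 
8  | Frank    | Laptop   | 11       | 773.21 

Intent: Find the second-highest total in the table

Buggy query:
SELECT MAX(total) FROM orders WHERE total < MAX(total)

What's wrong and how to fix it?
Bug: MAX(total) on the right of the comparison is an aggregate-in-WHERE error

Fix: Compute the overall MAX in a subquery, then take MAX of rows below it

Corrected query:
SELECT MAX(total) FROM orders WHERE total < (SELECT MAX(total) FROM orders)

Result:
MAX(total)
----------
1455.58   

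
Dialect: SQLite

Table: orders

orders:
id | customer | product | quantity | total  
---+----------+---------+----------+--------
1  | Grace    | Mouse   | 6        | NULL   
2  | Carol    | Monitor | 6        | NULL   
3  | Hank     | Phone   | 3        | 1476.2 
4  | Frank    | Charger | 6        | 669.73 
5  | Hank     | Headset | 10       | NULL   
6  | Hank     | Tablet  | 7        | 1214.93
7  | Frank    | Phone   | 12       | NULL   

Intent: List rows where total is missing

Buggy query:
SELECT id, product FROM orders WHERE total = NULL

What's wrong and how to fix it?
Bug: Comparing to NULL with '=' never matches; NULL = NULL is unknown, not true

Fix: Use IS NULL to test for NULL

Corrected query:
SELECT id, product FROM orders WHERE total IS NULL

Result:
id | product
---+--------
1  | Mouse  
2  | Monitor
5  | Headset
7  | Phone  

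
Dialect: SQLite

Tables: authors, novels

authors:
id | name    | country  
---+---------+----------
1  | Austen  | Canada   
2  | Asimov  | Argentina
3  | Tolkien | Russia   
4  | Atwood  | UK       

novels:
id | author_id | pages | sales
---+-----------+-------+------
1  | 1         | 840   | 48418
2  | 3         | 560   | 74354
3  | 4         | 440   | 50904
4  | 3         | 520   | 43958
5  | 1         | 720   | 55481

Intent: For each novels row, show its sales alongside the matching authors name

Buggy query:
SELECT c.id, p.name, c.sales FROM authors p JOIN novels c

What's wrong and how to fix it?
Bug: JOIN with no ON clause produces a cartesian product; every novels row pairs with every authors row

Fix: Add ON c.author_id = p.id to the JOIN

Corrected query:
SELECT c.id, p.name, c.sales FROM authors p JOIN novels c ON c.author_id = p.id

Result:
id | name    | sales
---+---------+------
1  | Austen  | 48418
2  | Tolkien | 74354
3  | Atwood  | 50904
4  | Tolkien | 43958
5  | Austen  | 55481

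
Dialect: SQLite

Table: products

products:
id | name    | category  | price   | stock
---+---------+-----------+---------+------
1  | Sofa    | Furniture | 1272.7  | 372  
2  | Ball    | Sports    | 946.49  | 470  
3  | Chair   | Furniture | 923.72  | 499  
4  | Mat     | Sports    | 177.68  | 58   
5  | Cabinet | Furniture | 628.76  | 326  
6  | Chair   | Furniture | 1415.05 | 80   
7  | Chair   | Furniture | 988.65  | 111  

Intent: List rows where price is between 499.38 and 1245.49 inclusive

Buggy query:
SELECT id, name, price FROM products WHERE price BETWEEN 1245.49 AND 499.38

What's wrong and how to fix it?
Bug: BETWEEN expects the lower bound first; with 1245.49 AND 499.38 the range is empty

Fix: Write BETWEEN 499.38 AND 1245.49

Corrected query:
SELECT id, name, price FROM products WHERE price BETWEEN 499.38 AND 1245.49

Result:
id | name    | price 
---+---------+-------
2  | Ball    | 946.49
3  | Chair   | 923.72
5  | Cabinet | 628.76
7  | Chair   | 988.65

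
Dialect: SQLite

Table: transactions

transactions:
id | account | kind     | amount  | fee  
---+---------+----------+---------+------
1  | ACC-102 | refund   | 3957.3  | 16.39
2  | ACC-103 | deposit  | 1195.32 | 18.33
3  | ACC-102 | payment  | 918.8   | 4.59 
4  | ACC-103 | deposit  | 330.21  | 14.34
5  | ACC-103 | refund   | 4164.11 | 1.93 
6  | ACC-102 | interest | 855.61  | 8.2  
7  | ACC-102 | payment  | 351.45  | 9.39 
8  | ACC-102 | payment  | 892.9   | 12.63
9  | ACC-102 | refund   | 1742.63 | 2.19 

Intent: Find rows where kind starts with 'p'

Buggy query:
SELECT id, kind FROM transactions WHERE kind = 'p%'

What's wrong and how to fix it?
Bug: '=' compares the literal string including the % character; pattern matching needs LIKE

Fix: Use LIKE for wildcard pattern matching

Corrected query:
SELECT id, kind FROM transactions WHERE kind LIKE 'p%'

Result:
id | kind   
---+--------
3  | payment
7  | payment
8  | payment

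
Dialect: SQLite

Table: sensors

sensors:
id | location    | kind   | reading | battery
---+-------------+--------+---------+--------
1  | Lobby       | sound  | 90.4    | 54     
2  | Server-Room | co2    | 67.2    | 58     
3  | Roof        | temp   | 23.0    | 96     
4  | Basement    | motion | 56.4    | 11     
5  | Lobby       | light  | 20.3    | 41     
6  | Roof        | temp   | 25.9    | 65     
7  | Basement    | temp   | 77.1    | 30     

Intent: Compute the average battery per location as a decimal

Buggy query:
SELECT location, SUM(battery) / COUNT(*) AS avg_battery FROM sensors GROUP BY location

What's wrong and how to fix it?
Bug: Both operands are integers, so '/' performs integer division and truncates

Fix: Multiply by 1.0 (or CAST to REAL) to force floating-point division

Corrected query:
SELECT location, SUM(battery) * 1.0 / COUNT(*) AS avg_battery FROM sensors GROUP BY location

Result:
location    | avg_battery
------------+------------
Basement    | 20.5       
Lobby       | 47.5       
Roof        | 80.5       
Server-Room | 58         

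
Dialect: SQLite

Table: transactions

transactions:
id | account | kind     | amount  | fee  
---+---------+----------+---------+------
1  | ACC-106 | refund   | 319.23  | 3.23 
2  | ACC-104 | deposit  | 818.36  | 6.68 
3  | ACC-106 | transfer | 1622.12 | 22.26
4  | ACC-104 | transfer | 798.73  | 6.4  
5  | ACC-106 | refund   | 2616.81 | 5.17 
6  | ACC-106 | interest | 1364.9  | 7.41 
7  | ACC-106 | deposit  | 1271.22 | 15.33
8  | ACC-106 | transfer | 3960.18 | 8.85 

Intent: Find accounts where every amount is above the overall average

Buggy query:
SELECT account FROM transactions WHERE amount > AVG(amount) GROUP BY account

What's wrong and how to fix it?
Bug: WHERE evaluates per row before aggregation, so AVG() is unavailable

Fix: Compute the overall average in a scalar subquery and compare each group's MIN against it in HAVING

Corrected query:
SELECT account FROM transactions GROUP BY account HAVING MIN(amount) > (SELECT AVG(amount) FROM transactions)

Result:
(no rows)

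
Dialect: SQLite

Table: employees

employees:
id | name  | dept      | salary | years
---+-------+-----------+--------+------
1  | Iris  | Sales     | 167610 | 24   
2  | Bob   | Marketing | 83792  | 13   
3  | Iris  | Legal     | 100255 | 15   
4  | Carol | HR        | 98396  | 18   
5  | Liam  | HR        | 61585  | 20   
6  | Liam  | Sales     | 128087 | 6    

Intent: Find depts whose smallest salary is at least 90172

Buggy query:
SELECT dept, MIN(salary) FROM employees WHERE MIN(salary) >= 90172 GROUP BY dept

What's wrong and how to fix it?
Bug: Aggregates like MIN are computed per group after WHERE runs

Fix: Replace WHERE with HAVING after the GROUP BY

Corrected query:
SELECT dept, MIN(salary) FROM employees GROUP BY dept HAVING MIN(salary) >= 90172

Result:
dept  | MIN(salary)
------+------------
Legal | 100255     
Sales | 128087     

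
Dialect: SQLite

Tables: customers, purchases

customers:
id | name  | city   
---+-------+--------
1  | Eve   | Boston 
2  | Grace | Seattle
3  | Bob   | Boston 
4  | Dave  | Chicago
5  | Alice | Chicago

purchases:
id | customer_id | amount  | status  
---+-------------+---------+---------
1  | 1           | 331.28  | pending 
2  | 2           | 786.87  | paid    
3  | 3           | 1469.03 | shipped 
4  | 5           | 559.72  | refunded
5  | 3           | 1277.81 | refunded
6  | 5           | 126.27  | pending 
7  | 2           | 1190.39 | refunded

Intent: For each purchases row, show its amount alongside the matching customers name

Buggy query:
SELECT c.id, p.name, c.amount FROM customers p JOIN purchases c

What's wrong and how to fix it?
Bug: JOIN with no ON clause produces a cartesian product; every purchases row pairs with every customers row

Fix: Add ON c.customer_id = p.id to the JOIN

Corrected query:
SELECT c.id, p.name, c.amount FROM customers p JOIN purchases c ON c.customer_id = p.id

Result:
id | name  | amount 
---+-------+--------
1  | Eve   | 331.28 
2  | Grace | 786.87 
3  | Bob   | 1469.03
4  | Alice | 559.72 
5  | Bob   | 1277.81
6  | Alice | 126.27 
7  | Grace | 1190.39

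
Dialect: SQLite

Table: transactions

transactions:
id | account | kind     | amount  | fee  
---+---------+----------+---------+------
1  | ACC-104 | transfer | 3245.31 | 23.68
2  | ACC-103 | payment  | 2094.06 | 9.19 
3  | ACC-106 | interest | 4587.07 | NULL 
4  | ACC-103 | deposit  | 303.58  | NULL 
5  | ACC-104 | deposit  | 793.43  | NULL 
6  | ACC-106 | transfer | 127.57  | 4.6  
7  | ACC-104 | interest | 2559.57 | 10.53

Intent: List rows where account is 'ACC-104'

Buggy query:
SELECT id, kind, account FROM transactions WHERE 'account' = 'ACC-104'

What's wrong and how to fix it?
Bug: 'account' in single quotes is a string literal, not the column; the comparison is literal-vs-literal and never true

Fix: Remove the quotes around the column name (or use double quotes for an identifier)

Corrected query:
SELECT id, kind, account FROM transactions WHERE account = 'ACC-104'

Result:
id | kind     | account
---+----------+--------
1  | transfer | ACC-104
5  | deposit  | ACC-104
7  | interest | ACC-104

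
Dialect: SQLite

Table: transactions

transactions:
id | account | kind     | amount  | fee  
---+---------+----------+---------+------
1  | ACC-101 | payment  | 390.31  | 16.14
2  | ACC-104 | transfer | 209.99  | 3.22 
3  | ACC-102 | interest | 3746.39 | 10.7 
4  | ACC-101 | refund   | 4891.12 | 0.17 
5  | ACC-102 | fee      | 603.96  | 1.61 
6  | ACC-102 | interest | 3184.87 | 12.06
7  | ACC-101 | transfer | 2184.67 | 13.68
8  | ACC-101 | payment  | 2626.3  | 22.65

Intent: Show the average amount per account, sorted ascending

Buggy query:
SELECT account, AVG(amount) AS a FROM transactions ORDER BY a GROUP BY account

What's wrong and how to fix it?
Bug: ORDER BY appears before GROUP BY; SQL clause order requires GROUP BY first

Fix: Reorder: SELECT … FROM … GROUP BY … ORDER BY …

Corrected query:
SELECT account, AVG(amount) AS a FROM transactions GROUP BY account ORDER BY a

Result:
account | a      
--------+--------
ACC-104 | 209.99 
ACC-102 | 2511.74
ACC-101 | 2523.1 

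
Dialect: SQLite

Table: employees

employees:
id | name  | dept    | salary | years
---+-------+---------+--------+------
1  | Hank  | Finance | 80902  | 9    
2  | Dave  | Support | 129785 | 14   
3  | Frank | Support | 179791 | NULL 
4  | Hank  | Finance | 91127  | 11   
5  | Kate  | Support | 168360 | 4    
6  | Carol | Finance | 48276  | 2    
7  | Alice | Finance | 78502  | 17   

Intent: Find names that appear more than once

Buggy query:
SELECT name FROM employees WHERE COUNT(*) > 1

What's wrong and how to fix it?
Bug: COUNT(*) is an aggregate and cannot be used in WHERE

Fix: Group first, then use HAVING for the count condition

Corrected query:
SELECT name FROM employees GROUP BY name HAVING COUNT(*) > 1

Result:
name
----
Hank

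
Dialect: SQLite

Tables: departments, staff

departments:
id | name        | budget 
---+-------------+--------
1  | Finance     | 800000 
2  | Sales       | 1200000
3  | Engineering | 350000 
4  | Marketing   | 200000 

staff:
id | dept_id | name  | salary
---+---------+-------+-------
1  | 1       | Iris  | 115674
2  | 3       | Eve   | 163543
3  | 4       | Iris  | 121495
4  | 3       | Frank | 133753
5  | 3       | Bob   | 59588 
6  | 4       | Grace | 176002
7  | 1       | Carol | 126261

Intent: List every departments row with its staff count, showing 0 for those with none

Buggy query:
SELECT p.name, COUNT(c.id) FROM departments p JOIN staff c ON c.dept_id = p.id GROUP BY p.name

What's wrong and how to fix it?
Bug: An inner join excludes parents with zero children

Fix: Switch to LEFT JOIN to retain unmatched parent rows

Corrected query:
SELECT p.name, COUNT(c.id) FROM departments p LEFT JOIN staff c ON c.dept_id = p.id GROUP BY p.name

Result:
name        | COUNT(c.id)
------------+------------
Engineering | 3          
Finance     | 2          
Marketing   | 2          
Sales       | 0          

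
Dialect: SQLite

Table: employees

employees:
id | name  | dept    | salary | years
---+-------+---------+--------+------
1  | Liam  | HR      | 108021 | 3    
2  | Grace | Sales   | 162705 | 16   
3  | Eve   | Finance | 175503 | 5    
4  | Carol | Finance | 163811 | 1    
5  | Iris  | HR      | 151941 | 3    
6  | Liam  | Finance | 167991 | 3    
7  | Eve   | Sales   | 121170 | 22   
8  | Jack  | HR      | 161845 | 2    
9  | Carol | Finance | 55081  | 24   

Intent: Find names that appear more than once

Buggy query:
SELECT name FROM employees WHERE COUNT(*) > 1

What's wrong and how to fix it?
Bug: COUNT(*) is an aggregate and cannot be used in WHERE

Fix: Group first, then use HAVING for the count condition

Corrected query:
SELECT name FROM employees GROUP BY name HAVING COUNT(*) > 1

Result:
name 
-----
Carol
Eve  
Liam 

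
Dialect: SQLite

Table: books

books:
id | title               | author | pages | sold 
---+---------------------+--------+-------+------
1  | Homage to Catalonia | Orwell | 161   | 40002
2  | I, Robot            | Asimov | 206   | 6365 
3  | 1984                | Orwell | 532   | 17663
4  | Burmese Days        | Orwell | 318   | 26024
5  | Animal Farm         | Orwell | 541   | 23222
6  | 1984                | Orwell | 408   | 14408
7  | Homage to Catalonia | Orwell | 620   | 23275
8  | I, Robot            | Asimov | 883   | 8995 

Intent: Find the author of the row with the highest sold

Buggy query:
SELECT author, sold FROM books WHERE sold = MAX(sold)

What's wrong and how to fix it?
Bug: MAX(sold) is an aggregate and cannot be used directly in WHERE

Fix: Use a subquery: WHERE sold = (SELECT MAX(sold) FROM books)

Corrected query:
SELECT author, sold FROM books WHERE sold = (SELECT MAX(sold) FROM books)

Result:
author | sold 
-------+------
Orwell | 40002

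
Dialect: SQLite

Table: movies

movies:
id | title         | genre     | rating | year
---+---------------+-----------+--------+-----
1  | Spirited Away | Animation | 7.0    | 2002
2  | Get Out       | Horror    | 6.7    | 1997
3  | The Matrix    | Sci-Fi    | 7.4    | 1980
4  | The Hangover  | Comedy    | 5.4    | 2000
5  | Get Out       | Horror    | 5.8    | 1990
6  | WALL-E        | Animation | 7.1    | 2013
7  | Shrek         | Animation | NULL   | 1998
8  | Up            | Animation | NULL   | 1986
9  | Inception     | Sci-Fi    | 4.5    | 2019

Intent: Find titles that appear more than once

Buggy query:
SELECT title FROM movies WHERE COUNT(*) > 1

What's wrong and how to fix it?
Bug: COUNT(*) is an aggregate and cannot be used in WHERE

Fix: GROUP BY title, then filter groups with HAVING COUNT(*) > 1

Corrected query:
SELECT title FROM movies GROUP BY title HAVING COUNT(*) > 1

Result:
title  
-------
Get Out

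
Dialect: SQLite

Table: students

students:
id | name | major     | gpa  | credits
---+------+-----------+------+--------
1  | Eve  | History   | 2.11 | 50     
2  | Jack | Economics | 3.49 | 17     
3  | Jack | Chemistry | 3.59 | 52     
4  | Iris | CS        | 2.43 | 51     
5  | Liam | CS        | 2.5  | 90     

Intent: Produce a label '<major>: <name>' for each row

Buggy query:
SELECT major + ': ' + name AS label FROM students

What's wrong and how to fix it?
Bug: '+' is numeric addition; on text columns SQLite converts them to 0 instead of concatenating

Fix: Use the || operator for string concatenation

Corrected query:
SELECT major || ': ' || name AS label FROM students

Result:
label          
---------------
History: Eve   
Economics: Jack
Chemistry: Jack
CS: Iris       
CS: Liam       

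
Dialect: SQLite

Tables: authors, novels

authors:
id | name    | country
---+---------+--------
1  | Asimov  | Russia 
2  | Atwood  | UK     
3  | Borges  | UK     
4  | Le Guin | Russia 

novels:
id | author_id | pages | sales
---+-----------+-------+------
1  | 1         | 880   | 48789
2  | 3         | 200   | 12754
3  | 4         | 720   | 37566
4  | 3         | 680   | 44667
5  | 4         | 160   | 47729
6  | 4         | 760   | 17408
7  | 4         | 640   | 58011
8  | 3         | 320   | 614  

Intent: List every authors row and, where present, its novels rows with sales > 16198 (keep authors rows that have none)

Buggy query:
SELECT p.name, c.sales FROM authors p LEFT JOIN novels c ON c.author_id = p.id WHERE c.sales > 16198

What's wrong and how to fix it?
Bug: A WHERE condition on the right-hand table after LEFT JOIN drops unmatched parents

Fix: Put 'c.sales > 16198' in the JOIN's ON clause instead of WHERE

Corrected query:
SELECT p.name, c.sales FROM authors p LEFT JOIN novels c ON c.author_id = p.id AND c.sales > 16198

Result:
name    | sales
--------+------
Asimov  | 48789
Atwood  | NULL 
Borges  | 44667
Le Guin | 17408
Le Guin | 37566
Le Guin | 47729
Le Guin | 58011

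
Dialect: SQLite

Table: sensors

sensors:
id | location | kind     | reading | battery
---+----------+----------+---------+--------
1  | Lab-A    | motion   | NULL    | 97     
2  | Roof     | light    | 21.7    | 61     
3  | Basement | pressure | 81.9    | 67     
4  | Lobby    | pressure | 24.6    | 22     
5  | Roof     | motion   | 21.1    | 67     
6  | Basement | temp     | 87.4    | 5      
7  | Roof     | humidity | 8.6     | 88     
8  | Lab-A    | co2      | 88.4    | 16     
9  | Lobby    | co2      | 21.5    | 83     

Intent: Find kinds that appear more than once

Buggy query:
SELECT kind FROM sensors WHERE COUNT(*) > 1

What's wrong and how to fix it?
Bug: COUNT(*) is an aggregate and cannot be used in WHERE

Fix: Group first, then use HAVING for the count condition

Corrected query:
SELECT kind FROM sensors GROUP BY kind HAVING COUNT(*) > 1

Result:
kind    
--------
co2     
motion  
pressure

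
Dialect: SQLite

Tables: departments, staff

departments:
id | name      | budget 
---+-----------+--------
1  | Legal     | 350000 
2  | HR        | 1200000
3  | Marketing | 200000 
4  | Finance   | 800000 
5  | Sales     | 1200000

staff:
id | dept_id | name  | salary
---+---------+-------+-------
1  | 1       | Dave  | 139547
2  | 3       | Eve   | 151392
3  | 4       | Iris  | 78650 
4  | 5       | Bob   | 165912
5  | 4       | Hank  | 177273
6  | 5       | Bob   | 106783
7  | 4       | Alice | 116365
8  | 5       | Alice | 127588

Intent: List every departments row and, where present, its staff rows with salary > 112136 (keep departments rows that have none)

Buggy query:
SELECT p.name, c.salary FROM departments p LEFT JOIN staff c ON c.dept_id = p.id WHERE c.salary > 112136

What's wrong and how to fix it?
Bug: A WHERE condition on the right-hand table after LEFT JOIN drops unmatched parents

Fix: Put 'c.salary > 112136' in the JOIN's ON clause instead of WHERE

Corrected query:
SELECT p.name, c.salary FROM departments p LEFT JOIN staff c ON c.dept_id = p.id AND c.salary > 112136

Result:
name      | salary
----------+-------
Legal     | 139547
HR        | NULL  
Marketing | 151392
Finance   | 116365
Finance   | 177273
Sales     | 127588
Sales     | 165912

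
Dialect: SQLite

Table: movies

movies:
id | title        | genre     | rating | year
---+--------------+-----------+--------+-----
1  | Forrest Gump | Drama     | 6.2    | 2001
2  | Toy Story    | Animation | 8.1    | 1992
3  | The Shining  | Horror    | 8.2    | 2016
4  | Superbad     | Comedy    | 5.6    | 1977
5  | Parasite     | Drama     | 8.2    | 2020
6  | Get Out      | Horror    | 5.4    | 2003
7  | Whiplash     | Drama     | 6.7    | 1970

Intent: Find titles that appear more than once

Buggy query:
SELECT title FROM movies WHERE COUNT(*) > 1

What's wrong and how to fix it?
Bug: WHERE can't reference COUNT(*); aggregates are computed after WHERE

Fix: Group first, then use HAVING for the count condition

Corrected query:
SELECT title FROM movies GROUP BY title HAVING COUNT(*) > 1

Result:
(no rows)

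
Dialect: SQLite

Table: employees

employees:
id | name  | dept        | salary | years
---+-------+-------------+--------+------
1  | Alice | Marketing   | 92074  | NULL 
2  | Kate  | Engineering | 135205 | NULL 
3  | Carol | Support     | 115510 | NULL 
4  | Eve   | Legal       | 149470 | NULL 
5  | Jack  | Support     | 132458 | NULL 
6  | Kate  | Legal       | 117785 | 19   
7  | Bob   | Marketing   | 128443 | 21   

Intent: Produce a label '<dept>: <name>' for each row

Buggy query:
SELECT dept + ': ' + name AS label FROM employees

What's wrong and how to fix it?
Bug: '+' is numeric addition; on text columns SQLite converts them to 0 instead of concatenating

Fix: Use the || operator for string concatenation

Corrected query:
SELECT dept || ': ' || name AS label FROM employees

Result:
label            
-----------------
Marketing: Alice 
Engineering: Kate
Support: Carol   
Legal: Eve       
Support: Jack    
Legal: Kate      
Marketing: Bob   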